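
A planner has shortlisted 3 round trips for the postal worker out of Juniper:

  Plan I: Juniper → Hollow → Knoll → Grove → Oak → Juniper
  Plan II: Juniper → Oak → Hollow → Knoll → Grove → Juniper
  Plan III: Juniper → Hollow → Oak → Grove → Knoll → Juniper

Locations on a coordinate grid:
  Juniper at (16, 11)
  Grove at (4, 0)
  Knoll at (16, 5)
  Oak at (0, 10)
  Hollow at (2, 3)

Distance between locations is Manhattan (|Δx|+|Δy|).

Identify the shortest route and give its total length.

Shortest is Plan III, total 68.

Plan I: 22 + 16 + 17 + 14 + 17 = 86
Plan II: 17 + 9 + 16 + 17 + 23 = 82
Plan III: 22 + 9 + 14 + 17 + 6 = 68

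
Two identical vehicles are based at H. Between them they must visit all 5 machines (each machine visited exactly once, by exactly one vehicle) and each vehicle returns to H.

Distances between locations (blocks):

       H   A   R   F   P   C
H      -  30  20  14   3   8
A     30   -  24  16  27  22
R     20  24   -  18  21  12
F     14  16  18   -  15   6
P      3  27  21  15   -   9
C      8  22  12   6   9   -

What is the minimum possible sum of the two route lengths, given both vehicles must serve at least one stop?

Minimum combined distance: 80 blocks.

Try each way of splitting the stops between the two vehicles (each non-empty) and, for each split, find the best tour for each vehicle:
  {A} + {R, F, P, C}: 60 + 56 = 116
  {R} + {A, F, P, C}: 40 + 60 = 100
  {A, R} + {F, P, C}: 74 + 32 = 106
  {F} + {A, R, P, C}: 28 + 74 = 102
  {A, F} + {R, P, C}: 60 + 44 = 104
  {R, F} + {A, P, C}: 52 + 60 = 112
  … (15 splits in total)
  {P} + {A, R, F, C}: 6 + 74 = 80  ← best
Best: vehicle 1 H → P → H = 6; vehicle 2 H → R → A → F → C → H = 74; combined 80.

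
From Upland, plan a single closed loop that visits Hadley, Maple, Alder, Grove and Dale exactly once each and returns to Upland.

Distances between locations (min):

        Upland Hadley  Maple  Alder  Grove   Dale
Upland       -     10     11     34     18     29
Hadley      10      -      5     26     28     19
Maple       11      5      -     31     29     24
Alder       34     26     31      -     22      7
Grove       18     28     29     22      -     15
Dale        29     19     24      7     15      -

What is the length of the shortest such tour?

Upland-Hadley-Maple-Alder-Grove-Dale-Upland: 10+5+31+22+15+29 = 112
Upland-Hadley-Maple-Alder-Dale-Grove-Upland: 10+5+31+7+15+18 = 86
Upland-Hadley-Maple-Grove-Alder-Dale-Upland: 10+5+29+22+7+29 = 102
Upland-Hadley-Maple-Grove-Dale-Alder-Upland: 10+5+29+15+7+34 = 100
Upland-Hadley-Maple-Dale-Alder-Grove-Upland: 10+5+24+7+22+18 = 86
Upland-Hadley-Maple-Dale-Grove-Alder-Upland: 10+5+24+15+22+34 = 110
Upland-Hadley-Alder-Maple-Grove-Dale-Upland: 10+26+31+29+15+29 = 140
Upland-Hadley-Alder-Maple-Dale-Grove-Upland: 10+26+31+24+15+18 = 124
Upland-Hadley-Alder-Grove-Maple-Dale-Upland: 10+26+22+29+24+29 = 140
Upland-Hadley-Alder-Grove-Dale-Maple-Upland: 10+26+22+15+24+11 = 108
Upland-Hadley-Alder-Dale-Maple-Grove-Upland: 10+26+7+24+29+18 = 114
Upland-Hadley-Alder-Dale-Grove-Maple-Upland: 10+26+7+15+29+11 = 98
Upland-Hadley-Grove-Maple-Alder-Dale-Upland: 10+28+29+31+7+29 = 134
Upland-Hadley-Grove-Maple-Dale-Alder-Upland: 10+28+29+24+7+34 = 132
… (46 more)
Upland-Maple-Hadley-Alder-Dale-Grove-Upland: 11+5+26+7+15+18 = 82  ← best
The minimum is 82.
One optimal route: Upland → Maple → Hadley → Alder → Dale → Grove → Upland (or its reverse).

82 min — the shortest possible round trip.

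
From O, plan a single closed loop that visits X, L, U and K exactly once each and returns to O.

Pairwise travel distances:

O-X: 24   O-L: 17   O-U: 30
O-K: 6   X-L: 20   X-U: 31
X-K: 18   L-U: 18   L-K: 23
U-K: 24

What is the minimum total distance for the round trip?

Shortest round trip = 90.

With 4 stops there are 4!/2 = 12 distinct round trips (a route and its reverse cost the same).
O - X - L - U - K - O: 24+20+18+24+6 = 92
O - X - L - K - U - O: 24+20+23+24+30 = 121
O - X - U - L - K - O: 24+31+18+23+6 = 102
O - X - U - K - L - O: 24+31+24+23+17 = 119
O - X - K - L - U - O: 24+18+23+18+30 = 113
O - X - K - U - L - O: 24+18+24+18+17 = 101
O - L - X - U - K - O: 17+20+31+24+6 = 98
O - L - X - K - U - O: 17+20+18+24+30 = 109
O - L - U - X - K - O: 17+18+31+18+6 = 90
O - L - K - X - U - O: 17+23+18+31+30 = 119
O - U - X - L - K - O: 30+31+20+23+6 = 110
O - U - L - X - K - O: 30+18+20+18+6 = 92
The minimum is 90.
One optimal route: O → L → U → X → K → O (or its reverse).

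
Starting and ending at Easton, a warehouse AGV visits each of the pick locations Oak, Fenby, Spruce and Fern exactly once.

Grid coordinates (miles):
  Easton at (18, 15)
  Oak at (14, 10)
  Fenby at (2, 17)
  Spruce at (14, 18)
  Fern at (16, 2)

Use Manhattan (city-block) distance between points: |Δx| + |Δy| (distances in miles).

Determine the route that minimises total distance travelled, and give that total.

With 4 stops there are 4!/2 = 12 distinct round trips (a route and its reverse cost the same).
Easton-Oak-Fenby-Spruce-Fern-Easton: 9+19+13+18+15 = 74
Easton-Oak-Fenby-Fern-Spruce-Easton: 9+19+29+18+7 = 82
Easton-Oak-Spruce-Fenby-Fern-Easton: 9+8+13+29+15 = 74
Easton-Oak-Spruce-Fern-Fenby-Easton: 9+8+18+29+18 = 82
Easton-Oak-Fern-Fenby-Spruce-Easton: 9+10+29+13+7 = 68
Easton-Oak-Fern-Spruce-Fenby-Easton: 9+10+18+13+18 = 68
Easton-Fenby-Oak-Spruce-Fern-Easton: 18+19+8+18+15 = 78
Easton-Fenby-Oak-Fern-Spruce-Easton: 18+19+10+18+7 = 72
Easton-Fenby-Spruce-Oak-Fern-Easton: 18+13+8+10+15 = 64
Easton-Fenby-Fern-Oak-Spruce-Easton: 18+29+10+8+7 = 72
Easton-Spruce-Oak-Fenby-Fern-Easton: 7+8+19+29+15 = 78
Easton-Spruce-Fenby-Oak-Fern-Easton: 7+13+19+10+15 = 64
The minimum is 64.
One optimal route: Easton → Fenby → Spruce → Oak → Fern → Easton (or its reverse).

64 miles — the shortest possible round trip.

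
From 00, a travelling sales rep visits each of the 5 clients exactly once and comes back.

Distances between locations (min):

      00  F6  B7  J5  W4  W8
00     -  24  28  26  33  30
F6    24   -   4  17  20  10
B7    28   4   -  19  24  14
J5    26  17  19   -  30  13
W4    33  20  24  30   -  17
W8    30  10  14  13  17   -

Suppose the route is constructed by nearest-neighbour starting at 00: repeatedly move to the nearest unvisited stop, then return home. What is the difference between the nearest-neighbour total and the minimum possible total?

The nearest-neighbour route is 10 min longer than optimal.

00: F6=24, J5=26, B7=28, W8=30, W4=33 ⇒ F6
F6: B7=4, W8=10, J5=17, W4=20 ⇒ B7
B7: W8=14, J5=19, W4=24 ⇒ W8
W8: J5=13, W4=17 ⇒ J5
J5: W4=30 ⇒ W4
NN route 00 → F6 → B7 → W8 → J5 → W4 → 00 costs 118.
Optimal: 00 → F6 → B7 → W4 → W8 → J5 → 00 costs 108 (by enumerating all 60 distinct tours).
Excess = 118 − 108 = 10.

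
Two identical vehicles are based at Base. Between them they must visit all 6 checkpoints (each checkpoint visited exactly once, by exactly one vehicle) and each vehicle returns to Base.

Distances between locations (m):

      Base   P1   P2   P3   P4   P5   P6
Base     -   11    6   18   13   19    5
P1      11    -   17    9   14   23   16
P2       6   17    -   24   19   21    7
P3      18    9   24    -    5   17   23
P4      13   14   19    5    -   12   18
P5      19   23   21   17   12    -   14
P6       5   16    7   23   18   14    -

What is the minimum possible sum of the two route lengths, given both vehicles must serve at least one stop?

68 m — the smallest possible combined total.

Try each way of splitting the stops between the two vehicles (each non-empty) and, for each split, find the best tour for each vehicle:
  {P1} + {P2, P3, P4, P5, P6}: 22 + 62 = 84
  {P2} + {P1, P3, P4, P5, P6}: 12 + 56 = 68
  {P1, P2} + {P3, P4, P5, P6}: 34 + 54 = 88
  {P3} + {P1, P2, P4, P5, P6}: 36 + 64 = 100
  {P1, P3} + {P2, P4, P5, P6}: 38 + 52 = 90
  {P2, P3} + {P1, P4, P5, P6}: 48 + 56 = 104
  … (31 splits in total)
Best: vehicle 1 Base → P2 → Base = 12; vehicle 2 Base → P1 → P3 → P4 → P5 → P6 → Base = 56; combined 68.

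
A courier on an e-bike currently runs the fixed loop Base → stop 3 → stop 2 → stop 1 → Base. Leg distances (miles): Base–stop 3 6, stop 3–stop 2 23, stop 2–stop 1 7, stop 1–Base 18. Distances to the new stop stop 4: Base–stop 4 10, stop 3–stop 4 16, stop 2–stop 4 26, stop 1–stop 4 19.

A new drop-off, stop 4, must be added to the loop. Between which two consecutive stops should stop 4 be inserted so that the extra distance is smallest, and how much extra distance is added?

+11 miles — insert stop 4 between stop 1 and Base.

Insertion cost between consecutive stops i–j is d(i,stop 4) + d(stop 4,j) − d(i,j):
  between Base and stop 3: 10 + 16 − 6 = 20
  between stop 3 and stop 2: 16 + 26 − 23 = 19
  between stop 2 and stop 1: 26 + 19 − 7 = 38
  between stop 1 and Base: 19 + 10 − 18 = 11
Cheapest insertion is between stop 1 and Base, adding 11.
New total = 54 + 11 = 65.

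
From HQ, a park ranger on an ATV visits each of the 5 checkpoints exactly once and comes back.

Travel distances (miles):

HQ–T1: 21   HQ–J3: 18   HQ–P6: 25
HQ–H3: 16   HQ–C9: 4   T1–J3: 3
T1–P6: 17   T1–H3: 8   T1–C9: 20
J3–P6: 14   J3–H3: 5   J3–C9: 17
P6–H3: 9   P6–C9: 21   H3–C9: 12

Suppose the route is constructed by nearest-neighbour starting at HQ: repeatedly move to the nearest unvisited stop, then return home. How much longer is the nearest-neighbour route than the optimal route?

The nearest-neighbour route is 3 miles longer than optimal.

HQ: C9=4, H3=16, J3=18, T1=21, P6=25 ⇒ C9
C9: H3=12, J3=17, T1=20, P6=21 ⇒ H3
H3: J3=5, T1=8, P6=9 ⇒ J3
J3: T1=3, P6=14 ⇒ T1
T1: P6=17 ⇒ P6
NN route HQ → C9 → H3 → J3 → T1 → P6 → HQ costs 66.
Optimal: HQ → T1 → J3 → P6 → H3 → C9 → HQ costs 63 (by enumerating all 60 distinct tours).
Excess = 66 − 63 = 3.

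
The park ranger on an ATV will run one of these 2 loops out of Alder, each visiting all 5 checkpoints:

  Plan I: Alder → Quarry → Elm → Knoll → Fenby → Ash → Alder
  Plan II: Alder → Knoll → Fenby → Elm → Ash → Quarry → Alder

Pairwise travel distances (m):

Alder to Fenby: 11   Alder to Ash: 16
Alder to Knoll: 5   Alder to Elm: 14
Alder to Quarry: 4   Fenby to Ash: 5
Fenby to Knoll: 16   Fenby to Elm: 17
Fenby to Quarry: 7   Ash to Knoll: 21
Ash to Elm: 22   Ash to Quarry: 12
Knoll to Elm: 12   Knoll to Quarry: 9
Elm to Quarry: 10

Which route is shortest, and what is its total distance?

63 m — Plan I is the shortest.

Plan I: 4 + 10 + 12 + 16 + 5 + 16 = 63
Plan II: 5 + 16 + 17 + 22 + 12 + 4 = 76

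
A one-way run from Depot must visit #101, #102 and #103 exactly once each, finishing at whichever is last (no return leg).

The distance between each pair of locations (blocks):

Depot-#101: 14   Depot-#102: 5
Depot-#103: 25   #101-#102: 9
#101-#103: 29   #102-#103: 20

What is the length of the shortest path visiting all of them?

Shortest open route: 43 blocks.

There are 3! = 6 possible orderings.
Depot - #101 - #102 - #103: 14+9+20 = 43
Depot - #101 - #103 - #102: 14+29+20 = 63
Depot - #102 - #101 - #103: 5+9+29 = 43
Depot - #102 - #103 - #101: 5+20+29 = 54
Depot - #103 - #101 - #102: 25+29+9 = 63
Depot - #103 - #102 - #101: 25+20+9 = 54
The minimum is 43.
One shortest path: Depot → #101 → #102 → #103.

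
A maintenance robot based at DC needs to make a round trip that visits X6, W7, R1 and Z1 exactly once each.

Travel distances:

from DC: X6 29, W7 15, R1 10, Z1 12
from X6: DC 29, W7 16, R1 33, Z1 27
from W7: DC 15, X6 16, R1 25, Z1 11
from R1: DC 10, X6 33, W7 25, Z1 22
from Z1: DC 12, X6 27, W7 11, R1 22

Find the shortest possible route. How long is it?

82 — the shortest possible round trip.

There are 12 distinct closed tours to check (reversals are equivalent).
DC → X6 → W7 → R1 → Z1 → DC: 29+16+25+22+12 = 104
DC → X6 → W7 → Z1 → R1 → DC: 29+16+11+22+10 = 88
DC → X6 → R1 → W7 → Z1 → DC: 29+33+25+11+12 = 110
DC → X6 → R1 → Z1 → W7 → DC: 29+33+22+11+15 = 110
DC → X6 → Z1 → W7 → R1 → DC: 29+27+11+25+10 = 102
DC → X6 → Z1 → R1 → W7 → DC: 29+27+22+25+15 = 118
DC → W7 → X6 → R1 → Z1 → DC: 15+16+33+22+12 = 98
DC → W7 → X6 → Z1 → R1 → DC: 15+16+27+22+10 = 90
DC → W7 → R1 → X6 → Z1 → DC: 15+25+33+27+12 = 112
DC → W7 → Z1 → X6 → R1 → DC: 15+11+27+33+10 = 96
DC → R1 → X6 → W7 → Z1 → DC: 10+33+16+11+12 = 82
DC → R1 → W7 → X6 → Z1 → DC: 10+25+16+27+12 = 90
The minimum is 82.
One optimal route: DC → R1 → X6 → W7 → Z1 → DC (or its reverse).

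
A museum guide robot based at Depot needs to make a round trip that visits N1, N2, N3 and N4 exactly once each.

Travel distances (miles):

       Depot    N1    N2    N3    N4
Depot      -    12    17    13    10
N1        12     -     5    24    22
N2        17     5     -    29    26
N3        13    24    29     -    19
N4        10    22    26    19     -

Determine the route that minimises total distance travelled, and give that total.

There are 12 distinct closed tours to check (reversals are equivalent).
Depot → N1 → N2 → N3 → N4 → Depot: 12+5+29+19+10 = 75
Depot → N1 → N2 → N4 → N3 → Depot: 12+5+26+19+13 = 75
Depot → N1 → N3 → N2 → N4 → Depot: 12+24+29+26+10 = 101
Depot → N1 → N3 → N4 → N2 → Depot: 12+24+19+26+17 = 98
Depot → N1 → N4 → N2 → N3 → Depot: 12+22+26+29+13 = 102
Depot → N1 → N4 → N3 → N2 → Depot: 12+22+19+29+17 = 99
Depot → N2 → N1 → N3 → N4 → Depot: 17+5+24+19+10 = 75
Depot → N2 → N1 → N4 → N3 → Depot: 17+5+22+19+13 = 76
Depot → N2 → N3 → N1 → N4 → Depot: 17+29+24+22+10 = 102
Depot → N2 → N4 → N1 → N3 → Depot: 17+26+22+24+13 = 102
Depot → N3 → N1 → N2 → N4 → Depot: 13+24+5+26+10 = 78
Depot → N3 → N2 → N1 → N4 → Depot: 13+29+5+22+10 = 79
The minimum is 75.
One optimal route: Depot → N1 → N2 → N3 → N4 → Depot (or its reverse).

75 miles — the shortest possible round trip.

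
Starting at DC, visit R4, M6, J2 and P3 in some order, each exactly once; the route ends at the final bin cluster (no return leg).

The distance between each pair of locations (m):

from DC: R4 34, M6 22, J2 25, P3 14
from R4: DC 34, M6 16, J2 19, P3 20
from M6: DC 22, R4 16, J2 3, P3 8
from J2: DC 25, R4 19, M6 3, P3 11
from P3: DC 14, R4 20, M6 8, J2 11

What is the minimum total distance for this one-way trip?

There are 4! = 24 possible orderings.
DC→R4→M6→J2→P3: 34+16+3+11 = 64
DC→R4→M6→P3→J2: 34+16+8+11 = 69
DC→R4→J2→M6→P3: 34+19+3+8 = 64
DC→R4→J2→P3→M6: 34+19+11+8 = 72
DC→R4→P3→M6→J2: 34+20+8+3 = 65
DC→R4→P3→J2→M6: 34+20+11+3 = 68
DC→M6→R4→J2→P3: 22+16+19+11 = 68
DC→M6→R4→P3→J2: 22+16+20+11 = 69
DC→M6→J2→R4→P3: 22+3+19+20 = 64
DC→M6→J2→P3→R4: 22+3+11+20 = 56
DC→M6→P3→R4→J2: 22+8+20+19 = 69
DC→M6→P3→J2→R4: 22+8+11+19 = 60
DC→J2→R4→M6→P3: 25+19+16+8 = 68
DC→J2→R4→P3→M6: 25+19+20+8 = 72
… (10 more)
DC→P3→M6→J2→R4: 14+8+3+19 = 44  ← best
The minimum is 44.
One shortest path: DC → P3 → M6 → J2 → R4.

Minimum one-way distance = 44 m.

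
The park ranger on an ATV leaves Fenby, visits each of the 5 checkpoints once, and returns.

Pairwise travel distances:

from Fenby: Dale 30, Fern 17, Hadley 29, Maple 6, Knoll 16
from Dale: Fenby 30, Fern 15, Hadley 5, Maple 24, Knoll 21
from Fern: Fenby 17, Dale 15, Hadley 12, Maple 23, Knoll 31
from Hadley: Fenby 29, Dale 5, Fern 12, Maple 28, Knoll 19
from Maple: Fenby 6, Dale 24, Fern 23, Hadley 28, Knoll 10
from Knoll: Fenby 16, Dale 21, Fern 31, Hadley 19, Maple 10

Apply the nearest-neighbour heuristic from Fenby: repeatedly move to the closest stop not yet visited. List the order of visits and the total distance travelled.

72 along Fenby → Maple → Knoll → Hadley → Dale → Fern → Fenby.

Fenby → [Maple:6 / Knoll:16 / Fern:17 / Hadley:29 / Dale:30] → Maple (6)
Maple → [Knoll:10 / Fern:23 / Dale:24 / Hadley:28] → Knoll (10)
Knoll → [Hadley:19 / Dale:21 / Fern:31] → Hadley (19)
Hadley → [Dale:5 / Fern:12] → Dale (5)
Dale → [Fern:15] → Fern (15)
Return Fern→Fenby: 17.
Total = 6 + 10 + 19 + 5 + 15 + 17 = 72.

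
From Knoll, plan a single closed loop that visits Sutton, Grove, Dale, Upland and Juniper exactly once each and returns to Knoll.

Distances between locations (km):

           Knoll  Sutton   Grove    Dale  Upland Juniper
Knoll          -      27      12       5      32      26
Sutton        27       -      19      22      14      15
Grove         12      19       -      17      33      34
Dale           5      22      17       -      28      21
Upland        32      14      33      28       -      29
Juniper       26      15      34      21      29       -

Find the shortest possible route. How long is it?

Knoll - Sutton - Grove - Dale - Upland - Juniper - Knoll: 27+19+17+28+29+26 = 146
Knoll - Sutton - Grove - Dale - Juniper - Upland - Knoll: 27+19+17+21+29+32 = 145
Knoll - Sutton - Grove - Upland - Dale - Juniper - Knoll: 27+19+33+28+21+26 = 154
Knoll - Sutton - Grove - Upland - Juniper - Dale - Knoll: 27+19+33+29+21+5 = 134
Knoll - Sutton - Grove - Juniper - Dale - Upland - Knoll: 27+19+34+21+28+32 = 161
Knoll - Sutton - Grove - Juniper - Upland - Dale - Knoll: 27+19+34+29+28+5 = 142
Knoll - Sutton - Dale - Grove - Upland - Juniper - Knoll: 27+22+17+33+29+26 = 154
Knoll - Sutton - Dale - Grove - Juniper - Upland - Knoll: 27+22+17+34+29+32 = 161
Knoll - Sutton - Dale - Upland - Grove - Juniper - Knoll: 27+22+28+33+34+26 = 170
Knoll - Sutton - Dale - Upland - Juniper - Grove - Knoll: 27+22+28+29+34+12 = 152
Knoll - Sutton - Dale - Juniper - Grove - Upland - Knoll: 27+22+21+34+33+32 = 169
Knoll - Sutton - Dale - Juniper - Upland - Grove - Knoll: 27+22+21+29+33+12 = 144
Knoll - Sutton - Upland - Grove - Dale - Juniper - Knoll: 27+14+33+17+21+26 = 138
Knoll - Sutton - Upland - Grove - Juniper - Dale - Knoll: 27+14+33+34+21+5 = 134
… (46 more)
Knoll - Grove - Sutton - Upland - Juniper - Dale - Knoll: 12+19+14+29+21+5 = 100  ← best
The minimum is 100.
One optimal route: Knoll → Grove → Sutton → Upland → Juniper → Dale → Knoll (or its reverse).

Shortest round trip = 100 km.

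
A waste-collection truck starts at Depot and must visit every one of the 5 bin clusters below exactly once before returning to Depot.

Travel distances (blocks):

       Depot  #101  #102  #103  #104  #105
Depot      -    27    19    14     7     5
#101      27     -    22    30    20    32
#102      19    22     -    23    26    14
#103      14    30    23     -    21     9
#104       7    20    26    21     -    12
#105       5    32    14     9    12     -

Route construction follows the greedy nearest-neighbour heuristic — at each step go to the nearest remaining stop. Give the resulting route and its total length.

Total distance 96 blocks via the nearest-neighbour route Depot → #105 → #103 → #104 → #101 → #102 → Depot.

At Depot the remaining stops are #105 5, #104 7, #103 14, #102 19, #101 27; go to #105.
At #105 the remaining stops are #103 9, #104 12, #102 14, #101 32; go to #103.
At #103 the remaining stops are #104 21, #102 23, #101 30; go to #104.
At #104 the remaining stops are #101 20, #102 26; go to #101.
At #101 the remaining stops are #102 22; go to #102.
Return #102→Depot: 19.
Total = 5 + 9 + 21 + 20 + 22 + 19 = 96.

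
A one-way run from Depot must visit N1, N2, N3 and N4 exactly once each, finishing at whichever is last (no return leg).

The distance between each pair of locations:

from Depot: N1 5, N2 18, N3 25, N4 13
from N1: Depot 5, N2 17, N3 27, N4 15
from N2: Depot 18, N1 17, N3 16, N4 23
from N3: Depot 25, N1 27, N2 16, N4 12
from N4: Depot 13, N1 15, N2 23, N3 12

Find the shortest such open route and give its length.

48 — the minimum one-way total.

There are 4! = 24 possible orderings.
Depot→N1→N2→N3→N4: 5+17+16+12 = 50
Depot→N1→N2→N4→N3: 5+17+23+12 = 57
Depot→N1→N3→N2→N4: 5+27+16+23 = 71
Depot→N1→N3→N4→N2: 5+27+12+23 = 67
Depot→N1→N4→N2→N3: 5+15+23+16 = 59
Depot→N1→N4→N3→N2: 5+15+12+16 = 48
Depot→N2→N1→N3→N4: 18+17+27+12 = 74
Depot→N2→N1→N4→N3: 18+17+15+12 = 62
Depot→N2→N3→N1→N4: 18+16+27+15 = 76
Depot→N2→N3→N4→N1: 18+16+12+15 = 61
Depot→N2→N4→N1→N3: 18+23+15+27 = 83
Depot→N2→N4→N3→N1: 18+23+12+27 = 80
Depot→N3→N1→N2→N4: 25+27+17+23 = 92
Depot→N3→N1→N4→N2: 25+27+15+23 = 90
… (10 more)
The minimum is 48.
One shortest path: Depot → N1 → N4 → N3 → N2.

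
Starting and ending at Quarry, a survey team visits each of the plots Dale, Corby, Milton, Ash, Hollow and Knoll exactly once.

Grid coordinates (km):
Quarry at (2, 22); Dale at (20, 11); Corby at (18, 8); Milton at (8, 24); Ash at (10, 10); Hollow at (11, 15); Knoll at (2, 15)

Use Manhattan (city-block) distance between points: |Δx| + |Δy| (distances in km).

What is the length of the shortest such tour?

With 6 stops there are 6!/2 = 360 distinct round trips (a route and its reverse cost the same).
Quarry - Dale - Corby - Milton - Ash - Hollow - Knoll - Quarry: 29+5+26+16+6+9+7 = 98
Quarry - Dale - Corby - Milton - Ash - Knoll - Hollow - Quarry: 29+5+26+16+13+9+16 = 114
Quarry - Dale - Corby - Milton - Hollow - Ash - Knoll - Quarry: 29+5+26+12+6+13+7 = 98
Quarry - Dale - Corby - Milton - Hollow - Knoll - Ash - Quarry: 29+5+26+12+9+13+20 = 114
Quarry - Dale - Corby - Milton - Knoll - Ash - Hollow - Quarry: 29+5+26+15+13+6+16 = 110
Quarry - Dale - Corby - Milton - Knoll - Hollow - Ash - Quarry: 29+5+26+15+9+6+20 = 110
Quarry - Dale - Corby - Ash - Milton - Hollow - Knoll - Quarry: 29+5+10+16+12+9+7 = 88
Quarry - Dale - Corby - Ash - Milton - Knoll - Hollow - Quarry: 29+5+10+16+15+9+16 = 100
… (352 more)
Quarry - Milton - Ash - Corby - Dale - Hollow - Knoll - Quarry: 8+16+10+5+13+9+7 = 68  ← best
The minimum is 68.
One optimal route: Quarry → Milton → Ash → Corby → Dale → Hollow → Knoll → Quarry (or its reverse).

68 km — the shortest possible round trip.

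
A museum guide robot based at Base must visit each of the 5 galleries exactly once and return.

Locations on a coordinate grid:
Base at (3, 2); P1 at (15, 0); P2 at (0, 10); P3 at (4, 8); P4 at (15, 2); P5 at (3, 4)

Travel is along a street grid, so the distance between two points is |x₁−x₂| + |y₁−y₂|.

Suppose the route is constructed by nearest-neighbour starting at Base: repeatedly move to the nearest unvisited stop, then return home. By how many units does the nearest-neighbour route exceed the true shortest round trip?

From Base: P5=2, P3=7, P2=11, P4=12, P1=14 → choose P5 (2).
From P5: P3=5, P2=9, P4=14, P1=16 → choose P3 (5).
From P3: P2=6, P4=17, P1=19 → choose P2 (6).
From P2: P4=23, P1=25 → choose P4 (23).
From P4: P1=2 → choose P1 (2).
NN route Base → P5 → P3 → P2 → P4 → P1 → Base costs 52.
Optimal: Base → P1 → P4 → P3 → P2 → P5 → Base costs 50 (by enumerating all 60 distinct tours).
Excess = 52 − 50 = 2.

2 longer than the optimal tour.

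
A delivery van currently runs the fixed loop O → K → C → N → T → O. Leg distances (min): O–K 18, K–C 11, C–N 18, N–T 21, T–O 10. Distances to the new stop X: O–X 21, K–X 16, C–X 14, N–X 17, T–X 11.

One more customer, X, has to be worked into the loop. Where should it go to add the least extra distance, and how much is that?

Insertion cost between consecutive stops i–j is d(i,X) + d(X,j) − d(i,j):
  between O and K: 21 + 16 − 18 = 19
  between K and C: 16 + 14 − 11 = 19
  between C and N: 14 + 17 − 18 = 13
  between N and T: 17 + 11 − 21 = 7
  between T and O: 11 + 21 − 10 = 22
Cheapest insertion is between N and T, adding 7.
New total = 78 + 7 = 85.

Adding 7 min by placing X on the N–T leg.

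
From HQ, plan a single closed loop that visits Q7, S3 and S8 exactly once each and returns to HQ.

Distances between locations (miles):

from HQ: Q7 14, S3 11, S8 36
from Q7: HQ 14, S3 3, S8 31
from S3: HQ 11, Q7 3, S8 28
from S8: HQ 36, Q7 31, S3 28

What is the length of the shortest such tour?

With 3 stops there are 3!/2 = 3 distinct round trips (a route and its reverse cost the same).
HQ - Q7 - S3 - S8 - HQ: 14+3+28+36 = 81
HQ - Q7 - S8 - S3 - HQ: 14+31+28+11 = 84
HQ - S3 - Q7 - S8 - HQ: 11+3+31+36 = 81
The minimum is 81.
One optimal route: HQ → Q7 → S3 → S8 → HQ (or its reverse).

81 miles — the shortest possible round trip.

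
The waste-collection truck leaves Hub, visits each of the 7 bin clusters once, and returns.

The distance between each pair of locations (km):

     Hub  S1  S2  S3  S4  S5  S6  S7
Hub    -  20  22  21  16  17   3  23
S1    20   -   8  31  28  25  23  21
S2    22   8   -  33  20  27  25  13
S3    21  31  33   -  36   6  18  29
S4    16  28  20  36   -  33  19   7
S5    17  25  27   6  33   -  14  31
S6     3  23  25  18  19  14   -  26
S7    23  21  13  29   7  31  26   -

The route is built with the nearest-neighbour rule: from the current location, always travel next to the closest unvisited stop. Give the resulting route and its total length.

Hub → [S6:3 / S4:16 / S5:17 / S1:20 / S3:21 / S2:22 / S7:23] → S6 (3)
S6 → [S5:14 / S3:18 / S4:19 / S1:23 / S2:25 / S7:26] → S5 (14)
S5 → [S3:6 / S1:25 / S2:27 / S7:31 / S4:33] → S3 (6)
S3 → [S7:29 / S1:31 / S2:33 / S4:36] → S7 (29)
S7 → [S4:7 / S2:13 / S1:21] → S4 (7)
S4 → [S2:20 / S1:28] → S2 (20)
S2 → [S1:8] → S1 (8)
Return S1→Hub: 20.
Total = 3 + 14 + 6 + 29 + 7 + 20 + 8 + 20 = 107.

107 km along Hub → S6 → S5 → S3 → S7 → S4 → S2 → S1 → Hub.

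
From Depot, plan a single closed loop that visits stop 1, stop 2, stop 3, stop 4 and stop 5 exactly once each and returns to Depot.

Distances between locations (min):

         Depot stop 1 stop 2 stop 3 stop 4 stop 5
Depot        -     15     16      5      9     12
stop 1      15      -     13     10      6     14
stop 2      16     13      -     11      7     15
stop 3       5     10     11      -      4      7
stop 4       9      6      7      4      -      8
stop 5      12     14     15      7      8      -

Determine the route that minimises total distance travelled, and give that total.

Depot→stop 1→stop 2→stop 3→stop 4→stop 5→Depot: 15+13+11+4+8+12 = 63
Depot→stop 1→stop 2→stop 3→stop 5→stop 4→Depot: 15+13+11+7+8+9 = 63
Depot→stop 1→stop 2→stop 4→stop 3→stop 5→Depot: 15+13+7+4+7+12 = 58
Depot→stop 1→stop 2→stop 4→stop 5→stop 3→Depot: 15+13+7+8+7+5 = 55
Depot→stop 1→stop 2→stop 5→stop 3→stop 4→Depot: 15+13+15+7+4+9 = 63
Depot→stop 1→stop 2→stop 5→stop 4→stop 3→Depot: 15+13+15+8+4+5 = 60
Depot→stop 1→stop 3→stop 2→stop 4→stop 5→Depot: 15+10+11+7+8+12 = 63
Depot→stop 1→stop 3→stop 2→stop 5→stop 4→Depot: 15+10+11+15+8+9 = 68
Depot→stop 1→stop 3→stop 4→stop 2→stop 5→Depot: 15+10+4+7+15+12 = 63
Depot→stop 1→stop 3→stop 4→stop 5→stop 2→Depot: 15+10+4+8+15+16 = 68
Depot→stop 1→stop 3→stop 5→stop 2→stop 4→Depot: 15+10+7+15+7+9 = 63
Depot→stop 1→stop 3→stop 5→stop 4→stop 2→Depot: 15+10+7+8+7+16 = 63
Depot→stop 1→stop 4→stop 2→stop 3→stop 5→Depot: 15+6+7+11+7+12 = 58
Depot→stop 1→stop 4→stop 2→stop 5→stop 3→Depot: 15+6+7+15+7+5 = 55
… (46 more)
The minimum is 55.
One optimal route: Depot → stop 1 → stop 2 → stop 4 → stop 5 → stop 3 → Depot (or its reverse).

55 min — the shortest possible round trip.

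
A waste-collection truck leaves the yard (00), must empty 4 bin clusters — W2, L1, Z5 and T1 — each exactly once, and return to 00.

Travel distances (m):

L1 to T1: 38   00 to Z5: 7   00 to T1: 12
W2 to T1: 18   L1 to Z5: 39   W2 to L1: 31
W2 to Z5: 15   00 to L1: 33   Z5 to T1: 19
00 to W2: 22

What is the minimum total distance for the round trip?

00-W2-L1-Z5-T1-00: 22+31+39+19+12 = 123
00-W2-L1-T1-Z5-00: 22+31+38+19+7 = 117
00-W2-Z5-L1-T1-00: 22+15+39+38+12 = 126
00-W2-Z5-T1-L1-00: 22+15+19+38+33 = 127
00-W2-T1-L1-Z5-00: 22+18+38+39+7 = 124
00-W2-T1-Z5-L1-00: 22+18+19+39+33 = 131
00-L1-W2-Z5-T1-00: 33+31+15+19+12 = 110
00-L1-W2-T1-Z5-00: 33+31+18+19+7 = 108
00-L1-Z5-W2-T1-00: 33+39+15+18+12 = 117
00-L1-T1-W2-Z5-00: 33+38+18+15+7 = 111
00-Z5-W2-L1-T1-00: 7+15+31+38+12 = 103
00-Z5-L1-W2-T1-00: 7+39+31+18+12 = 107
The minimum is 103.
One optimal route: 00 → Z5 → W2 → L1 → T1 → 00 (or its reverse).

Shortest round trip = 103 m.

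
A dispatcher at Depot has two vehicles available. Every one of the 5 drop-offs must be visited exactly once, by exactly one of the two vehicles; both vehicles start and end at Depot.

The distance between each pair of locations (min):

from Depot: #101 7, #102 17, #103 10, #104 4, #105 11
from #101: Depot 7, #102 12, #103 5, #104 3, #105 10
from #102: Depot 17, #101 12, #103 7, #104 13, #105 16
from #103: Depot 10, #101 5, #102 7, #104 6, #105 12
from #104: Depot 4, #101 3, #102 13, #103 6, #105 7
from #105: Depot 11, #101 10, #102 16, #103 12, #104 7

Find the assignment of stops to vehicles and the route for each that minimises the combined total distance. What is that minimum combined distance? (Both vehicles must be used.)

There are 2^4 − 1 = 15 ways to divide the 5 stops into two non-empty groups. For each, the best each vehicle can do is its own shortest tour through its group:
  {#101} + {#102, #103, #104, #105}: 14 + 44 = 58
  {#102} + {#101, #103, #104, #105}: 34 + 35 = 69
  {#101, #102} + {#103, #104, #105}: 36 + 33 = 69
  {#103} + {#101, #102, #104, #105}: 20 + 46 = 66
  {#101, #103} + {#102, #104, #105}: 22 + 44 = 66
  {#102, #103} + {#101, #104, #105}: 34 + 28 = 62
  … (15 splits in total)
  {#104} + {#101, #102, #103, #105}: 8 + 46 = 54  ← best
Best: vehicle 1 Depot → #104 → Depot = 8; vehicle 2 Depot → #101 → #103 → #102 → #105 → Depot = 46; combined 54.

54 min — the smallest possible combined total.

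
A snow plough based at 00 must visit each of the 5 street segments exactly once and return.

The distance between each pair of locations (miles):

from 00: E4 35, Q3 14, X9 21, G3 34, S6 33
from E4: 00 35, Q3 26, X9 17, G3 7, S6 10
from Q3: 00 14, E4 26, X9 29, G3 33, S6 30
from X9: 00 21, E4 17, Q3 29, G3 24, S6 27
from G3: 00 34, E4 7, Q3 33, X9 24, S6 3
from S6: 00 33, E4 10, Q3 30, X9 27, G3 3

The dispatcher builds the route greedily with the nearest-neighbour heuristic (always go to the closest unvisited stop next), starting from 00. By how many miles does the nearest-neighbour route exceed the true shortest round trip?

6 miles longer than the optimal tour.

From 00: Q3=14, X9=21, S6=33, G3=34, E4=35 → choose Q3 (14).
From Q3: E4=26, X9=29, S6=30, G3=33 → choose E4 (26).
From E4: G3=7, S6=10, X9=17 → choose G3 (7).
From G3: S6=3, X9=24 → choose S6 (3).
From S6: X9=27 → choose X9 (27).
NN route 00 → Q3 → E4 → G3 → S6 → X9 → 00 costs 98.
Optimal: 00 → Q3 → S6 → G3 → E4 → X9 → 00 costs 92 (by enumerating all 60 distinct tours).
Excess = 98 − 92 = 6.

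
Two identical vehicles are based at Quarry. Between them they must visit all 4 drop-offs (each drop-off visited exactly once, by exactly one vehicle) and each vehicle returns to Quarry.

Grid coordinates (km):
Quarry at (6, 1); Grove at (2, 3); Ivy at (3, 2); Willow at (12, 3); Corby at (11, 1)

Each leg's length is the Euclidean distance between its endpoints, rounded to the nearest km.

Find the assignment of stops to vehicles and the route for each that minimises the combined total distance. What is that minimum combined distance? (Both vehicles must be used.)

Minimum combined distance: 21 km.

Check every non-empty split of the stops between the two vehicles; for each half take its own optimal tour:
  {Grove} + {Ivy, Willow, Corby}: 8 + 19 = 27
  {Ivy} + {Grove, Willow, Corby}: 6 + 21 = 27
  {Grove, Ivy} + {Willow, Corby}: 8 + 13 = 21
  {Willow} + {Grove, Ivy, Corby}: 12 + 18 = 30
  {Grove, Willow} + {Ivy, Corby}: 20 + 16 = 36
  {Ivy, Willow} + {Grove, Corby}: 18 + 18 = 36
  … (7 splits in total)
Best: vehicle 1 Quarry → Grove → Ivy → Quarry = 8; vehicle 2 Quarry → Willow → Corby → Quarry = 13; combined 21.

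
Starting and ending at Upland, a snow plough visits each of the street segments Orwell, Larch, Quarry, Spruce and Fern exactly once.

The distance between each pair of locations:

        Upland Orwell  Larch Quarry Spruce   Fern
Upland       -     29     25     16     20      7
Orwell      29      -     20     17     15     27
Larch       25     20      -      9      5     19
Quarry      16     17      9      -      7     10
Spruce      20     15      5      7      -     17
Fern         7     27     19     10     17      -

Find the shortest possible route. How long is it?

75 — the shortest possible round trip.

There are 60 distinct closed tours to check (reversals are equivalent).
Upland - Orwell - Larch - Quarry - Spruce - Fern - Upland: 29+20+9+7+17+7 = 89
Upland - Orwell - Larch - Quarry - Fern - Spruce - Upland: 29+20+9+10+17+20 = 105
Upland - Orwell - Larch - Spruce - Quarry - Fern - Upland: 29+20+5+7+10+7 = 78
Upland - Orwell - Larch - Spruce - Fern - Quarry - Upland: 29+20+5+17+10+16 = 97
Upland - Orwell - Larch - Fern - Quarry - Spruce - Upland: 29+20+19+10+7+20 = 105
Upland - Orwell - Larch - Fern - Spruce - Quarry - Upland: 29+20+19+17+7+16 = 108
Upland - Orwell - Quarry - Larch - Spruce - Fern - Upland: 29+17+9+5+17+7 = 84
Upland - Orwell - Quarry - Larch - Fern - Spruce - Upland: 29+17+9+19+17+20 = 111
Upland - Orwell - Quarry - Spruce - Larch - Fern - Upland: 29+17+7+5+19+7 = 84
Upland - Orwell - Quarry - Spruce - Fern - Larch - Upland: 29+17+7+17+19+25 = 114
Upland - Orwell - Quarry - Fern - Larch - Spruce - Upland: 29+17+10+19+5+20 = 100
Upland - Orwell - Quarry - Fern - Spruce - Larch - Upland: 29+17+10+17+5+25 = 103
Upland - Orwell - Spruce - Larch - Quarry - Fern - Upland: 29+15+5+9+10+7 = 75
Upland - Orwell - Spruce - Larch - Fern - Quarry - Upland: 29+15+5+19+10+16 = 94
… (46 more)
The minimum is 75.
One optimal route: Upland → Orwell → Spruce → Larch → Quarry → Fern → Upland (or its reverse).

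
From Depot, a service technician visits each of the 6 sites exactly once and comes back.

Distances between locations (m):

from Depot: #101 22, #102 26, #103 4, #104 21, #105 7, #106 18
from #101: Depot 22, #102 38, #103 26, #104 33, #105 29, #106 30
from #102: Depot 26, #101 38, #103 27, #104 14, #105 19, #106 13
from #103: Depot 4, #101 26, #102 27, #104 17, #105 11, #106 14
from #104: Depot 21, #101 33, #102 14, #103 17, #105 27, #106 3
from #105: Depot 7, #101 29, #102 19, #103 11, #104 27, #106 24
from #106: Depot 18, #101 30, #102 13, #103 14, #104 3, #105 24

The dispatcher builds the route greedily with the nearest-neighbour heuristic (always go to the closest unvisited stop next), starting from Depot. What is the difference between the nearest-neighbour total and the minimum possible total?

2 m longer than the optimal tour.

Depot: #103=4, #105=7, #106=18, #104=21, #101=22, #102=26 ⇒ #103
#103: #105=11, #106=14, #104=17, #101=26, #102=27 ⇒ #105
#105: #102=19, #106=24, #104=27, #101=29 ⇒ #102
#102: #106=13, #104=14, #101=38 ⇒ #106
#106: #104=3, #101=30 ⇒ #104
#104: #101=33 ⇒ #101
NN route Depot → #103 → #105 → #102 → #106 → #104 → #101 → Depot costs 105.
Optimal: Depot → #101 → #106 → #104 → #102 → #105 → #103 → Depot costs 103 (by enumerating all 360 distinct tours).
Excess = 105 − 103 = 2.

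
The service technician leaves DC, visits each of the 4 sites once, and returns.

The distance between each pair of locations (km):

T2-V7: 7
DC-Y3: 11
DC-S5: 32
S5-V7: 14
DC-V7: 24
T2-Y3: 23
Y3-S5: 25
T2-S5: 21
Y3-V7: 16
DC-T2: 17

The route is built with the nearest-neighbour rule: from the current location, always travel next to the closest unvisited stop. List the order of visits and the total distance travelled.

From DC: distances to unvisited — Y3=11, T2=17, V7=24, S5=32. Nearest is Y3 (11).
From Y3: distances to unvisited — V7=16, T2=23, S5=25. Nearest is V7 (16).
From V7: distances to unvisited — T2=7, S5=14. Nearest is T2 (7).
From T2: distances to unvisited — S5=21. Nearest is S5 (21).
Return S5→DC: 32.
Total = 11 + 16 + 7 + 21 + 32 = 87.

Nearest-neighbour total = 87 km; route DC → Y3 → V7 → T2 → S5 → DC.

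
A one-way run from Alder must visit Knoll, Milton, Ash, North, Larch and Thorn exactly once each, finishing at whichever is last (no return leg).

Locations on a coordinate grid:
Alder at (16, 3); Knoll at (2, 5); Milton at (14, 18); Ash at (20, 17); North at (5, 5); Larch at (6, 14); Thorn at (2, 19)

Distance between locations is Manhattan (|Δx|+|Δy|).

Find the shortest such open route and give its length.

Shortest open route: 58.

There are 6! = 720 possible orderings.
Alder - Knoll - Milton - Ash - North - Larch - Thorn: 16+25+7+27+10+9 = 94
Alder - Knoll - Milton - Ash - North - Thorn - Larch: 16+25+7+27+17+9 = 101
Alder - Knoll - Milton - Ash - Larch - North - Thorn: 16+25+7+17+10+17 = 92
Alder - Knoll - Milton - Ash - Larch - Thorn - North: 16+25+7+17+9+17 = 91
Alder - Knoll - Milton - Ash - Thorn - North - Larch: 16+25+7+20+17+10 = 95
Alder - Knoll - Milton - Ash - Thorn - Larch - North: 16+25+7+20+9+10 = 87
Alder - Knoll - Milton - North - Ash - Larch - Thorn: 16+25+22+27+17+9 = 116
Alder - Knoll - Milton - North - Ash - Thorn - Larch: 16+25+22+27+20+9 = 119
… (712 more)
Alder - Knoll - North - Larch - Thorn - Milton - Ash: 16+3+10+9+13+7 = 58  ← best
The minimum is 58.
One shortest path: Alder → Knoll → North → Larch → Thorn → Milton → Ash.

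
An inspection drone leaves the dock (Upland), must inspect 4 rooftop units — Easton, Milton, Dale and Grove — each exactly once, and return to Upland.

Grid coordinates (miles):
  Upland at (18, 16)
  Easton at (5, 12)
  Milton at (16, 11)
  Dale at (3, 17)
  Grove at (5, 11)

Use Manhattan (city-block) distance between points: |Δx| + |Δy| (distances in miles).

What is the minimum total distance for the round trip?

Minimum total distance: 42 miles.

There are 12 distinct closed tours to check (reversals are equivalent).
Upland → Easton → Milton → Dale → Grove → Upland: 17+12+19+8+18 = 74
Upland → Easton → Milton → Grove → Dale → Upland: 17+12+11+8+16 = 64
Upland → Easton → Dale → Milton → Grove → Upland: 17+7+19+11+18 = 72
Upland → Easton → Dale → Grove → Milton → Upland: 17+7+8+11+7 = 50
Upland → Easton → Grove → Milton → Dale → Upland: 17+1+11+19+16 = 64
Upland → Easton → Grove → Dale → Milton → Upland: 17+1+8+19+7 = 52
Upland → Milton → Easton → Dale → Grove → Upland: 7+12+7+8+18 = 52
Upland → Milton → Easton → Grove → Dale → Upland: 7+12+1+8+16 = 44
Upland → Milton → Dale → Easton → Grove → Upland: 7+19+7+1+18 = 52
Upland → Milton → Grove → Easton → Dale → Upland: 7+11+1+7+16 = 42
Upland → Dale → Easton → Milton → Grove → Upland: 16+7+12+11+18 = 64
Upland → Dale → Milton → Easton → Grove → Upland: 16+19+12+1+18 = 66
The minimum is 42.
One optimal route: Upland → Milton → Grove → Easton → Dale → Upland (or its reverse).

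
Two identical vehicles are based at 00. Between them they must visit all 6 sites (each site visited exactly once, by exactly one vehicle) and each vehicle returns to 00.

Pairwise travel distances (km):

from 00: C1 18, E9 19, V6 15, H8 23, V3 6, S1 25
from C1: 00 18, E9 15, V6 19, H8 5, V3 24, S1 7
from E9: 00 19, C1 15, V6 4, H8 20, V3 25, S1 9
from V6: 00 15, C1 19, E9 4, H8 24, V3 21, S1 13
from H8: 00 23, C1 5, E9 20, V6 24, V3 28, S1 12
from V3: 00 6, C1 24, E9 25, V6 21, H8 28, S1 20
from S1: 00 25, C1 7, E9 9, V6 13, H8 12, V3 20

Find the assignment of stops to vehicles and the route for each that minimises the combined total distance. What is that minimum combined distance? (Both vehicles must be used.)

Try each way of splitting the stops between the two vehicles (each non-empty) and, for each split, find the best tour for each vehicle:
  {C1} + {E9, V6, H8, V3, S1}: 36 + 74 = 110
  {E9} + {C1, V6, H8, V3, S1}: 38 + 74 = 112
  {C1, E9} + {V6, H8, V3, S1}: 52 + 74 = 126
  {V6} + {C1, E9, H8, V3, S1}: 30 + 74 = 104
  {C1, V6} + {E9, H8, V3, S1}: 52 + 74 = 126
  {E9, V6} + {C1, H8, V3, S1}: 38 + 61 = 99
  … (31 splits in total)
  {V3} + {C1, E9, V6, H8, S1}: 12 + 63 = 75  ← best
Best: vehicle 1 00 → V3 → 00 = 12; vehicle 2 00 → C1 → H8 → S1 → E9 → V6 → 00 = 63; combined 75.

Minimum combined distance: 75 km.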